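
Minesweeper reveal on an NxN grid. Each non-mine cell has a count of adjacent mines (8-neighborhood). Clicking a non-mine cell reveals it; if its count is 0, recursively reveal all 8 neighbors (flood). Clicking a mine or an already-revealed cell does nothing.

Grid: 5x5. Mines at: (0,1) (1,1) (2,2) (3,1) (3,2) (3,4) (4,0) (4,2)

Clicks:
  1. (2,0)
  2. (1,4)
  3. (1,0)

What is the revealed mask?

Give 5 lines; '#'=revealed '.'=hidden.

Click 1 (2,0) count=2: revealed 1 new [(2,0)] -> total=1
Click 2 (1,4) count=0: revealed 8 new [(0,2) (0,3) (0,4) (1,2) (1,3) (1,4) (2,3) (2,4)] -> total=9
Click 3 (1,0) count=2: revealed 1 new [(1,0)] -> total=10

Answer: ..###
#.###
#..##
.....
.....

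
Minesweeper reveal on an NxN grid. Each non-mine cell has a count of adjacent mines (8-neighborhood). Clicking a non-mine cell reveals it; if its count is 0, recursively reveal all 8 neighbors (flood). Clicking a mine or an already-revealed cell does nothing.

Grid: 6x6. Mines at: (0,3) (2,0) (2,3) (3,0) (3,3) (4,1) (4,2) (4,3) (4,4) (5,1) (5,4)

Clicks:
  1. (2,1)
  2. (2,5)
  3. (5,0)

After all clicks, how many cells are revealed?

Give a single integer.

Click 1 (2,1) count=2: revealed 1 new [(2,1)] -> total=1
Click 2 (2,5) count=0: revealed 8 new [(0,4) (0,5) (1,4) (1,5) (2,4) (2,5) (3,4) (3,5)] -> total=9
Click 3 (5,0) count=2: revealed 1 new [(5,0)] -> total=10

Answer: 10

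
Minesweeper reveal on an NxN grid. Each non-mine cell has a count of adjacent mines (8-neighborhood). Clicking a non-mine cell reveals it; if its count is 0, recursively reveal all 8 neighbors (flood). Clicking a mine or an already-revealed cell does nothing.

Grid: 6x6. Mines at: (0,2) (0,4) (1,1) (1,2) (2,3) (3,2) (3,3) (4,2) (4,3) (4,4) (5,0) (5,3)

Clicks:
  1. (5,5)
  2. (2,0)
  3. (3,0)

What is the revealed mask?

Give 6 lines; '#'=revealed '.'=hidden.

Answer: ......
......
##....
##....
##....
.....#

Derivation:
Click 1 (5,5) count=1: revealed 1 new [(5,5)] -> total=1
Click 2 (2,0) count=1: revealed 1 new [(2,0)] -> total=2
Click 3 (3,0) count=0: revealed 5 new [(2,1) (3,0) (3,1) (4,0) (4,1)] -> total=7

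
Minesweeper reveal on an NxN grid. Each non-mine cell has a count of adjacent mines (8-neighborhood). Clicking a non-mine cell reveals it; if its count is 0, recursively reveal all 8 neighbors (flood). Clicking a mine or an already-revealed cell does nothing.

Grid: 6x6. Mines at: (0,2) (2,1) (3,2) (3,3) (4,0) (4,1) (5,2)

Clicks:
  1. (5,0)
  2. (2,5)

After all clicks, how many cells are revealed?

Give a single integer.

Click 1 (5,0) count=2: revealed 1 new [(5,0)] -> total=1
Click 2 (2,5) count=0: revealed 17 new [(0,3) (0,4) (0,5) (1,3) (1,4) (1,5) (2,3) (2,4) (2,5) (3,4) (3,5) (4,3) (4,4) (4,5) (5,3) (5,4) (5,5)] -> total=18

Answer: 18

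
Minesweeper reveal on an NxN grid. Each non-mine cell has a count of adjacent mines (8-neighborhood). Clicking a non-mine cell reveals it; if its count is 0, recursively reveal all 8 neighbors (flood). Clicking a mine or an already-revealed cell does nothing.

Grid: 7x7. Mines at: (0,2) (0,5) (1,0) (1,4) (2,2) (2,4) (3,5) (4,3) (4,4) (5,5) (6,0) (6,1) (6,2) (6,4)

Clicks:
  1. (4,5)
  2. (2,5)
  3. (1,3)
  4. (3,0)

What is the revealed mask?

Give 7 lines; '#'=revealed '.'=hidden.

Click 1 (4,5) count=3: revealed 1 new [(4,5)] -> total=1
Click 2 (2,5) count=3: revealed 1 new [(2,5)] -> total=2
Click 3 (1,3) count=4: revealed 1 new [(1,3)] -> total=3
Click 4 (3,0) count=0: revealed 11 new [(2,0) (2,1) (3,0) (3,1) (3,2) (4,0) (4,1) (4,2) (5,0) (5,1) (5,2)] -> total=14

Answer: .......
...#...
##...#.
###....
###..#.
###....
.......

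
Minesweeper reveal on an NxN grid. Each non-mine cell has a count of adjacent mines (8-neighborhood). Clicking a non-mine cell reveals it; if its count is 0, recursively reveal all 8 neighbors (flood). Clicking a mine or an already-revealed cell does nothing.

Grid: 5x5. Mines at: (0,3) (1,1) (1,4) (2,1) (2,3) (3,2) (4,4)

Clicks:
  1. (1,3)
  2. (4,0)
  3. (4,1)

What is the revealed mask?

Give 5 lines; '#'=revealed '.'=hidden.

Click 1 (1,3) count=3: revealed 1 new [(1,3)] -> total=1
Click 2 (4,0) count=0: revealed 4 new [(3,0) (3,1) (4,0) (4,1)] -> total=5
Click 3 (4,1) count=1: revealed 0 new [(none)] -> total=5

Answer: .....
...#.
.....
##...
##...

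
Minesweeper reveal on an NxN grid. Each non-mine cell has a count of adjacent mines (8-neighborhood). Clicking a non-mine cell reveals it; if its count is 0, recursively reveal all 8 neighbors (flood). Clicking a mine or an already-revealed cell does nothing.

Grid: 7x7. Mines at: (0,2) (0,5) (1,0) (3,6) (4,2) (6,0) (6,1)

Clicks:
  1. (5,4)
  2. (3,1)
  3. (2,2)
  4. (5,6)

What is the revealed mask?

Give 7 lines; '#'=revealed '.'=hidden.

Click 1 (5,4) count=0: revealed 29 new [(1,1) (1,2) (1,3) (1,4) (1,5) (2,1) (2,2) (2,3) (2,4) (2,5) (3,1) (3,2) (3,3) (3,4) (3,5) (4,3) (4,4) (4,5) (4,6) (5,2) (5,3) (5,4) (5,5) (5,6) (6,2) (6,3) (6,4) (6,5) (6,6)] -> total=29
Click 2 (3,1) count=1: revealed 0 new [(none)] -> total=29
Click 3 (2,2) count=0: revealed 0 new [(none)] -> total=29
Click 4 (5,6) count=0: revealed 0 new [(none)] -> total=29

Answer: .......
.#####.
.#####.
.#####.
...####
..#####
..#####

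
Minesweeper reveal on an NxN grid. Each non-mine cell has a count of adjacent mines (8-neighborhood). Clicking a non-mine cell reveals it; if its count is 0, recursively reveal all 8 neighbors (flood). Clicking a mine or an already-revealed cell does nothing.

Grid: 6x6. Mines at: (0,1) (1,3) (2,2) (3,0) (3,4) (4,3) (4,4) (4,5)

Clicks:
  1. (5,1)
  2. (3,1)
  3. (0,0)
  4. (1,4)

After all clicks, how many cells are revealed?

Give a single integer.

Answer: 9

Derivation:
Click 1 (5,1) count=0: revealed 6 new [(4,0) (4,1) (4,2) (5,0) (5,1) (5,2)] -> total=6
Click 2 (3,1) count=2: revealed 1 new [(3,1)] -> total=7
Click 3 (0,0) count=1: revealed 1 new [(0,0)] -> total=8
Click 4 (1,4) count=1: revealed 1 new [(1,4)] -> total=9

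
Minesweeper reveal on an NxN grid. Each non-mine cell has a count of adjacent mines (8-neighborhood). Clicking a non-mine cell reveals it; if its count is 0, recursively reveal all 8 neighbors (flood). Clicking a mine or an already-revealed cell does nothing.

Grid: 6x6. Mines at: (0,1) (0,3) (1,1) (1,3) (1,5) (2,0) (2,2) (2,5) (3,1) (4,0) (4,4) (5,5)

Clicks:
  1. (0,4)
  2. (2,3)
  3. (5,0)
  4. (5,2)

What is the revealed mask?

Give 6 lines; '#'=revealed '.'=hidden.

Click 1 (0,4) count=3: revealed 1 new [(0,4)] -> total=1
Click 2 (2,3) count=2: revealed 1 new [(2,3)] -> total=2
Click 3 (5,0) count=1: revealed 1 new [(5,0)] -> total=3
Click 4 (5,2) count=0: revealed 6 new [(4,1) (4,2) (4,3) (5,1) (5,2) (5,3)] -> total=9

Answer: ....#.
......
...#..
......
.###..
####..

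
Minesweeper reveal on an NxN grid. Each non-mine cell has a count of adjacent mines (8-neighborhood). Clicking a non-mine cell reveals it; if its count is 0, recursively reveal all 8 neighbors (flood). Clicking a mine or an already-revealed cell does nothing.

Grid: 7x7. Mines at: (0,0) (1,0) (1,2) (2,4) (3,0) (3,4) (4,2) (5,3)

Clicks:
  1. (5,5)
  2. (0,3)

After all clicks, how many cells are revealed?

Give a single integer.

Click 1 (5,5) count=0: revealed 21 new [(0,3) (0,4) (0,5) (0,6) (1,3) (1,4) (1,5) (1,6) (2,5) (2,6) (3,5) (3,6) (4,4) (4,5) (4,6) (5,4) (5,5) (5,6) (6,4) (6,5) (6,6)] -> total=21
Click 2 (0,3) count=1: revealed 0 new [(none)] -> total=21

Answer: 21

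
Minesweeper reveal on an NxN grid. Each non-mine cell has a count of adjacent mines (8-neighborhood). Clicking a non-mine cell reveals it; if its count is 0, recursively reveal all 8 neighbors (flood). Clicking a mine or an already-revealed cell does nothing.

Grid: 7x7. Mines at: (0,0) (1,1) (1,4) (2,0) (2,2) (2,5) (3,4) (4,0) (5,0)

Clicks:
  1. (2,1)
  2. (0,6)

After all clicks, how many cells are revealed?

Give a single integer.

Click 1 (2,1) count=3: revealed 1 new [(2,1)] -> total=1
Click 2 (0,6) count=0: revealed 4 new [(0,5) (0,6) (1,5) (1,6)] -> total=5

Answer: 5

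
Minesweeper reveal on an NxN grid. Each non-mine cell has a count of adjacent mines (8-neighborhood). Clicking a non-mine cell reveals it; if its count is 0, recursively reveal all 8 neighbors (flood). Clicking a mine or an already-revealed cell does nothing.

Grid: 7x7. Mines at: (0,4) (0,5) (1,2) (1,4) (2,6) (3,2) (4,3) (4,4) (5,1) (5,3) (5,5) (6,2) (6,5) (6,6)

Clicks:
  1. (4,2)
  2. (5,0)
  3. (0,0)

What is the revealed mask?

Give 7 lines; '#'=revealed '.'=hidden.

Answer: ##.....
##.....
##.....
##.....
###....
#......
.......

Derivation:
Click 1 (4,2) count=4: revealed 1 new [(4,2)] -> total=1
Click 2 (5,0) count=1: revealed 1 new [(5,0)] -> total=2
Click 3 (0,0) count=0: revealed 10 new [(0,0) (0,1) (1,0) (1,1) (2,0) (2,1) (3,0) (3,1) (4,0) (4,1)] -> total=12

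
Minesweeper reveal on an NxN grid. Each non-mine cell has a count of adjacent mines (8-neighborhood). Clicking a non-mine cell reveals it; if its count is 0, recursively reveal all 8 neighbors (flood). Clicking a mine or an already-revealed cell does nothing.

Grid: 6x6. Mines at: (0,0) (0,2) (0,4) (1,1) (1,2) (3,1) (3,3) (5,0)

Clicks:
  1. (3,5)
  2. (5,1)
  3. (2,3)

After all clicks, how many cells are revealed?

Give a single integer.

Click 1 (3,5) count=0: revealed 16 new [(1,4) (1,5) (2,4) (2,5) (3,4) (3,5) (4,1) (4,2) (4,3) (4,4) (4,5) (5,1) (5,2) (5,3) (5,4) (5,5)] -> total=16
Click 2 (5,1) count=1: revealed 0 new [(none)] -> total=16
Click 3 (2,3) count=2: revealed 1 new [(2,3)] -> total=17

Answer: 17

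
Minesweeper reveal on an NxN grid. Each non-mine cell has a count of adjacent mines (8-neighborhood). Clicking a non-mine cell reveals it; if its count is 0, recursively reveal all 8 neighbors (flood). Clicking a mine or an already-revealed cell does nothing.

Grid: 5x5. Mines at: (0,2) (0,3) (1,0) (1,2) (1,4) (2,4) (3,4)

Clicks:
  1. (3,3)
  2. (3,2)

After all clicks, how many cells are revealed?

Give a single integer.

Answer: 12

Derivation:
Click 1 (3,3) count=2: revealed 1 new [(3,3)] -> total=1
Click 2 (3,2) count=0: revealed 11 new [(2,0) (2,1) (2,2) (2,3) (3,0) (3,1) (3,2) (4,0) (4,1) (4,2) (4,3)] -> total=12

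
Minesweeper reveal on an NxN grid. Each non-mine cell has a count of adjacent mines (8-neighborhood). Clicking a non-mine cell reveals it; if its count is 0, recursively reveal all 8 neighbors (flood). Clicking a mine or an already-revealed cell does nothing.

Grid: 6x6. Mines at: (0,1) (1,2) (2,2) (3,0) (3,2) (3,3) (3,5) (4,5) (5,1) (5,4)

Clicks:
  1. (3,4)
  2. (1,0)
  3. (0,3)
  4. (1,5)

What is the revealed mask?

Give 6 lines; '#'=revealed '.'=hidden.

Click 1 (3,4) count=3: revealed 1 new [(3,4)] -> total=1
Click 2 (1,0) count=1: revealed 1 new [(1,0)] -> total=2
Click 3 (0,3) count=1: revealed 1 new [(0,3)] -> total=3
Click 4 (1,5) count=0: revealed 8 new [(0,4) (0,5) (1,3) (1,4) (1,5) (2,3) (2,4) (2,5)] -> total=11

Answer: ...###
#..###
...###
....#.
......
......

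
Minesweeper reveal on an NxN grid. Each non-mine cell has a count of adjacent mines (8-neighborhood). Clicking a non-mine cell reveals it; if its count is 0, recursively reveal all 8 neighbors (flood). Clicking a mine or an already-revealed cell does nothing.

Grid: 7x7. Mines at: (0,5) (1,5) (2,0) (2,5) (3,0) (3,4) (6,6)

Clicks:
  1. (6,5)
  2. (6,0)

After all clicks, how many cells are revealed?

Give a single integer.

Click 1 (6,5) count=1: revealed 1 new [(6,5)] -> total=1
Click 2 (6,0) count=0: revealed 34 new [(0,0) (0,1) (0,2) (0,3) (0,4) (1,0) (1,1) (1,2) (1,3) (1,4) (2,1) (2,2) (2,3) (2,4) (3,1) (3,2) (3,3) (4,0) (4,1) (4,2) (4,3) (4,4) (4,5) (5,0) (5,1) (5,2) (5,3) (5,4) (5,5) (6,0) (6,1) (6,2) (6,3) (6,4)] -> total=35

Answer: 35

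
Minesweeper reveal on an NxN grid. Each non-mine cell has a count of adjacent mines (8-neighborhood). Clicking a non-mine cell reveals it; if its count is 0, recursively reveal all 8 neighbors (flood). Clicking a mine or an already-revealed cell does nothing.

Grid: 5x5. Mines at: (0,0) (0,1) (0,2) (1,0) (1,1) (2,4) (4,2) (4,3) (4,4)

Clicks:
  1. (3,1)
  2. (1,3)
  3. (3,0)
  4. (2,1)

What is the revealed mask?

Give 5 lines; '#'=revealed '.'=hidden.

Click 1 (3,1) count=1: revealed 1 new [(3,1)] -> total=1
Click 2 (1,3) count=2: revealed 1 new [(1,3)] -> total=2
Click 3 (3,0) count=0: revealed 5 new [(2,0) (2,1) (3,0) (4,0) (4,1)] -> total=7
Click 4 (2,1) count=2: revealed 0 new [(none)] -> total=7

Answer: .....
...#.
##...
##...
##...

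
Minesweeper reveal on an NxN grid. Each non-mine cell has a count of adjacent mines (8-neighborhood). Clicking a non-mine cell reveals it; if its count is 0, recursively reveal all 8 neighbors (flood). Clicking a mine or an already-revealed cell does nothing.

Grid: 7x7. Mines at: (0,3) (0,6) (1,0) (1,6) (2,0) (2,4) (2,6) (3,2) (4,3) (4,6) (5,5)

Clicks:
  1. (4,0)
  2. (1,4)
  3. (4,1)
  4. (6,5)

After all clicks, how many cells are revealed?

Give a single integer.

Answer: 17

Derivation:
Click 1 (4,0) count=0: revealed 15 new [(3,0) (3,1) (4,0) (4,1) (4,2) (5,0) (5,1) (5,2) (5,3) (5,4) (6,0) (6,1) (6,2) (6,3) (6,4)] -> total=15
Click 2 (1,4) count=2: revealed 1 new [(1,4)] -> total=16
Click 3 (4,1) count=1: revealed 0 new [(none)] -> total=16
Click 4 (6,5) count=1: revealed 1 new [(6,5)] -> total=17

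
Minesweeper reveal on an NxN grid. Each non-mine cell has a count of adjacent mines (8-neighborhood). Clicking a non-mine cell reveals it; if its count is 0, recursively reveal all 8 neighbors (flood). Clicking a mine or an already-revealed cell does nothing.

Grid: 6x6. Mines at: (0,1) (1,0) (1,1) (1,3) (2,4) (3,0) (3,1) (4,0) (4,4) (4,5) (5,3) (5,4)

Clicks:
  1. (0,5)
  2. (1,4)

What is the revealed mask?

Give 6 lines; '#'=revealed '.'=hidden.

Answer: ....##
....##
......
......
......
......

Derivation:
Click 1 (0,5) count=0: revealed 4 new [(0,4) (0,5) (1,4) (1,5)] -> total=4
Click 2 (1,4) count=2: revealed 0 new [(none)] -> total=4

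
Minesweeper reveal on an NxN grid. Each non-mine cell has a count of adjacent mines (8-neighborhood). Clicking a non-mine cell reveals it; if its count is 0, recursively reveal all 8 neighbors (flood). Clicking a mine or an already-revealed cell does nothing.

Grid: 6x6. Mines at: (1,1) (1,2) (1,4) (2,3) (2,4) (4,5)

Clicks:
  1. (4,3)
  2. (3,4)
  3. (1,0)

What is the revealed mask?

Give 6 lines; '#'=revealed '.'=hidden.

Answer: ......
#.....
###...
#####.
#####.
#####.

Derivation:
Click 1 (4,3) count=0: revealed 18 new [(2,0) (2,1) (2,2) (3,0) (3,1) (3,2) (3,3) (3,4) (4,0) (4,1) (4,2) (4,3) (4,4) (5,0) (5,1) (5,2) (5,3) (5,4)] -> total=18
Click 2 (3,4) count=3: revealed 0 new [(none)] -> total=18
Click 3 (1,0) count=1: revealed 1 new [(1,0)] -> total=19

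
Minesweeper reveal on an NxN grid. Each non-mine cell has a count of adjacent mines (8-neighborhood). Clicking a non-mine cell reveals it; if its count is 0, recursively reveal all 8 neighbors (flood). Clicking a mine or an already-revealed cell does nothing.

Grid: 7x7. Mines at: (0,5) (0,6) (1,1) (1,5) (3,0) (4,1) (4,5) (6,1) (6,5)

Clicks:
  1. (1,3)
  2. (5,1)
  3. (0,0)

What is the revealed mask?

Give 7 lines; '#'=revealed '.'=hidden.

Answer: #.###..
..###..
..###..
..###..
..###..
.####..
..###..

Derivation:
Click 1 (1,3) count=0: revealed 21 new [(0,2) (0,3) (0,4) (1,2) (1,3) (1,4) (2,2) (2,3) (2,4) (3,2) (3,3) (3,4) (4,2) (4,3) (4,4) (5,2) (5,3) (5,4) (6,2) (6,3) (6,4)] -> total=21
Click 2 (5,1) count=2: revealed 1 new [(5,1)] -> total=22
Click 3 (0,0) count=1: revealed 1 new [(0,0)] -> total=23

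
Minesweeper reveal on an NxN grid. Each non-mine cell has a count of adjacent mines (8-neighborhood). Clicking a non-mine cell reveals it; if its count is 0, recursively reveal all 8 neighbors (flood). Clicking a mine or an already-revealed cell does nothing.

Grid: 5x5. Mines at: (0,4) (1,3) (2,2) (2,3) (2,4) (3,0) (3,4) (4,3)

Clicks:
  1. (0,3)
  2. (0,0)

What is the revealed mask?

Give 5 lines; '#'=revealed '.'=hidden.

Click 1 (0,3) count=2: revealed 1 new [(0,3)] -> total=1
Click 2 (0,0) count=0: revealed 8 new [(0,0) (0,1) (0,2) (1,0) (1,1) (1,2) (2,0) (2,1)] -> total=9

Answer: ####.
###..
##...
.....
.....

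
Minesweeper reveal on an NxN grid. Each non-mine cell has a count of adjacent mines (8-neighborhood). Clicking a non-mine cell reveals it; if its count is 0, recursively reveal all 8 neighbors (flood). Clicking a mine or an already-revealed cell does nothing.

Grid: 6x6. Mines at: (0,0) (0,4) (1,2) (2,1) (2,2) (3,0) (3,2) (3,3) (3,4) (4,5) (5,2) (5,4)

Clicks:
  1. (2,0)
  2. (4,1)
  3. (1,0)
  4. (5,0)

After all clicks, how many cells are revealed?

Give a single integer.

Click 1 (2,0) count=2: revealed 1 new [(2,0)] -> total=1
Click 2 (4,1) count=3: revealed 1 new [(4,1)] -> total=2
Click 3 (1,0) count=2: revealed 1 new [(1,0)] -> total=3
Click 4 (5,0) count=0: revealed 3 new [(4,0) (5,0) (5,1)] -> total=6

Answer: 6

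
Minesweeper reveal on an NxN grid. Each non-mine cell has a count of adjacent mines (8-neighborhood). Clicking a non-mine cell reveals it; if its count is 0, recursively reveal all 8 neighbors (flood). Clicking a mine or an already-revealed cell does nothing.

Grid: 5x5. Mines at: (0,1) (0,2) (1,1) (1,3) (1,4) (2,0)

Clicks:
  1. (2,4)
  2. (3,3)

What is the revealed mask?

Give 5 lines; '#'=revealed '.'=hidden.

Answer: .....
.....
.####
#####
#####

Derivation:
Click 1 (2,4) count=2: revealed 1 new [(2,4)] -> total=1
Click 2 (3,3) count=0: revealed 13 new [(2,1) (2,2) (2,3) (3,0) (3,1) (3,2) (3,3) (3,4) (4,0) (4,1) (4,2) (4,3) (4,4)] -> total=14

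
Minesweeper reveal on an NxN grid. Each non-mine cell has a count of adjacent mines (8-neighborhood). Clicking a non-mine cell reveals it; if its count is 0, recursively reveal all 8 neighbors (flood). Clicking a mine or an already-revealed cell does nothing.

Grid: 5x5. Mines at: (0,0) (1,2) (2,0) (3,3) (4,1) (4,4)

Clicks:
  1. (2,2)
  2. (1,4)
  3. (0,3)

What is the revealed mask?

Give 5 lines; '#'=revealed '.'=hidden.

Answer: ...##
...##
..###
.....
.....

Derivation:
Click 1 (2,2) count=2: revealed 1 new [(2,2)] -> total=1
Click 2 (1,4) count=0: revealed 6 new [(0,3) (0,4) (1,3) (1,4) (2,3) (2,4)] -> total=7
Click 3 (0,3) count=1: revealed 0 new [(none)] -> total=7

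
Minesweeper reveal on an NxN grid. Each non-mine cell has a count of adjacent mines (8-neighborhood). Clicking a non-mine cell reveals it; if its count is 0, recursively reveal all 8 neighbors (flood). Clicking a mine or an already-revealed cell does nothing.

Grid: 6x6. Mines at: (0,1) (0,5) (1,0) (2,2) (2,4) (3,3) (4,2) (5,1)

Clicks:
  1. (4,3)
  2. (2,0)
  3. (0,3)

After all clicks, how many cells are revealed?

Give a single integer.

Answer: 8

Derivation:
Click 1 (4,3) count=2: revealed 1 new [(4,3)] -> total=1
Click 2 (2,0) count=1: revealed 1 new [(2,0)] -> total=2
Click 3 (0,3) count=0: revealed 6 new [(0,2) (0,3) (0,4) (1,2) (1,3) (1,4)] -> total=8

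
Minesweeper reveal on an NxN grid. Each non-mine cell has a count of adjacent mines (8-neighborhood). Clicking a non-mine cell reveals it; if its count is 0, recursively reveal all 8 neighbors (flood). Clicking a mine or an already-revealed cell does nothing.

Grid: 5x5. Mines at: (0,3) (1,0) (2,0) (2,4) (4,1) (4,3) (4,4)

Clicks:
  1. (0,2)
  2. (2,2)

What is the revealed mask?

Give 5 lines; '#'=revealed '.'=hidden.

Answer: ..#..
.###.
.###.
.###.
.....

Derivation:
Click 1 (0,2) count=1: revealed 1 new [(0,2)] -> total=1
Click 2 (2,2) count=0: revealed 9 new [(1,1) (1,2) (1,3) (2,1) (2,2) (2,3) (3,1) (3,2) (3,3)] -> total=10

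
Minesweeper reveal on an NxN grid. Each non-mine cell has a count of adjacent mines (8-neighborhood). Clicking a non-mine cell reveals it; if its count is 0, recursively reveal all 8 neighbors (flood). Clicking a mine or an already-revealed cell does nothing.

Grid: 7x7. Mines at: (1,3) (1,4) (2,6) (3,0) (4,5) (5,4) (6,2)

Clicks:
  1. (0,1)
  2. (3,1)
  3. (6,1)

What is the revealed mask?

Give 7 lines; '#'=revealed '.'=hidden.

Click 1 (0,1) count=0: revealed 9 new [(0,0) (0,1) (0,2) (1,0) (1,1) (1,2) (2,0) (2,1) (2,2)] -> total=9
Click 2 (3,1) count=1: revealed 1 new [(3,1)] -> total=10
Click 3 (6,1) count=1: revealed 1 new [(6,1)] -> total=11

Answer: ###....
###....
###....
.#.....
.......
.......
.#.....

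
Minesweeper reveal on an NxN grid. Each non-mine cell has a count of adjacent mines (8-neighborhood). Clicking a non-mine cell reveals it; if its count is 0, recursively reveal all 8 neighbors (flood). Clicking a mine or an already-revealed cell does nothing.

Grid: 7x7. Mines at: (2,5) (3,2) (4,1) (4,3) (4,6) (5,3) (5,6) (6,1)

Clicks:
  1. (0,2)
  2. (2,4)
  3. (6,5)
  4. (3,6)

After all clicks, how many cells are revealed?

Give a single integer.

Click 1 (0,2) count=0: revealed 21 new [(0,0) (0,1) (0,2) (0,3) (0,4) (0,5) (0,6) (1,0) (1,1) (1,2) (1,3) (1,4) (1,5) (1,6) (2,0) (2,1) (2,2) (2,3) (2,4) (3,0) (3,1)] -> total=21
Click 2 (2,4) count=1: revealed 0 new [(none)] -> total=21
Click 3 (6,5) count=1: revealed 1 new [(6,5)] -> total=22
Click 4 (3,6) count=2: revealed 1 new [(3,6)] -> total=23

Answer: 23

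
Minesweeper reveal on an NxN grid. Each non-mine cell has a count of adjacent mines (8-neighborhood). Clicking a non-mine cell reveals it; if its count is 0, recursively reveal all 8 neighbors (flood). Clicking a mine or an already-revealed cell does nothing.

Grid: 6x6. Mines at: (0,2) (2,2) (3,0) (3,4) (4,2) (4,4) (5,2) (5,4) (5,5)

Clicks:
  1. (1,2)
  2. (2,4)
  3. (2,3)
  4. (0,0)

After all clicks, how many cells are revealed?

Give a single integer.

Answer: 9

Derivation:
Click 1 (1,2) count=2: revealed 1 new [(1,2)] -> total=1
Click 2 (2,4) count=1: revealed 1 new [(2,4)] -> total=2
Click 3 (2,3) count=2: revealed 1 new [(2,3)] -> total=3
Click 4 (0,0) count=0: revealed 6 new [(0,0) (0,1) (1,0) (1,1) (2,0) (2,1)] -> total=9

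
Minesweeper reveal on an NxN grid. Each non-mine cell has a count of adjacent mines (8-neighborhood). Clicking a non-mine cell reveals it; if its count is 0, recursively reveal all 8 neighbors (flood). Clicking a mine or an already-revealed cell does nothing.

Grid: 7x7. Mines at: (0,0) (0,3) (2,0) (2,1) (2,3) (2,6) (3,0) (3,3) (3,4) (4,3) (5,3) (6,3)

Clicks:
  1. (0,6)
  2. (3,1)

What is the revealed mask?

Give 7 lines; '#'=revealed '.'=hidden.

Click 1 (0,6) count=0: revealed 6 new [(0,4) (0,5) (0,6) (1,4) (1,5) (1,6)] -> total=6
Click 2 (3,1) count=3: revealed 1 new [(3,1)] -> total=7

Answer: ....###
....###
.......
.#.....
.......
.......
.......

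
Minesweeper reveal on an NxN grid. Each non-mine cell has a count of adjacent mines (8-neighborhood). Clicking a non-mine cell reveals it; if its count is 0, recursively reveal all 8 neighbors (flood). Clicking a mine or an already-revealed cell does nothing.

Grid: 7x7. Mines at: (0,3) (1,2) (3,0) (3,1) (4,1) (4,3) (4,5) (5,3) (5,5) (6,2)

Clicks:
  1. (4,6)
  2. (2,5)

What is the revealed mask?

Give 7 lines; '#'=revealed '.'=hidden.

Click 1 (4,6) count=2: revealed 1 new [(4,6)] -> total=1
Click 2 (2,5) count=0: revealed 15 new [(0,4) (0,5) (0,6) (1,3) (1,4) (1,5) (1,6) (2,3) (2,4) (2,5) (2,6) (3,3) (3,4) (3,5) (3,6)] -> total=16

Answer: ....###
...####
...####
...####
......#
.......
.......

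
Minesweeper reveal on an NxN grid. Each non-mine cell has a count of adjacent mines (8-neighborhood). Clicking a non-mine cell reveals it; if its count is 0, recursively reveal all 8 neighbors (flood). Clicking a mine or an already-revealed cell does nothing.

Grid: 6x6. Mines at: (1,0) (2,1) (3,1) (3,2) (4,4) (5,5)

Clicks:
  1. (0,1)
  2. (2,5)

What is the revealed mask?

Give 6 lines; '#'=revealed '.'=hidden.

Click 1 (0,1) count=1: revealed 1 new [(0,1)] -> total=1
Click 2 (2,5) count=0: revealed 16 new [(0,2) (0,3) (0,4) (0,5) (1,1) (1,2) (1,3) (1,4) (1,5) (2,2) (2,3) (2,4) (2,5) (3,3) (3,4) (3,5)] -> total=17

Answer: .#####
.#####
..####
...###
......
......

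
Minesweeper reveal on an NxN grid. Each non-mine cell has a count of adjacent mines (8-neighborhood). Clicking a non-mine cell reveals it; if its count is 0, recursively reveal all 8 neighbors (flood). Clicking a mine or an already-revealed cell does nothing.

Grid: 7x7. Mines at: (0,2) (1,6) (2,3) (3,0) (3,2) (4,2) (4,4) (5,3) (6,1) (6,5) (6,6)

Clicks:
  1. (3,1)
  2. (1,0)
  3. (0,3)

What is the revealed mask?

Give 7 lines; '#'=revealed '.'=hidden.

Answer: ##.#...
##.....
##.....
.#.....
.......
.......
.......

Derivation:
Click 1 (3,1) count=3: revealed 1 new [(3,1)] -> total=1
Click 2 (1,0) count=0: revealed 6 new [(0,0) (0,1) (1,0) (1,1) (2,0) (2,1)] -> total=7
Click 3 (0,3) count=1: revealed 1 new [(0,3)] -> total=8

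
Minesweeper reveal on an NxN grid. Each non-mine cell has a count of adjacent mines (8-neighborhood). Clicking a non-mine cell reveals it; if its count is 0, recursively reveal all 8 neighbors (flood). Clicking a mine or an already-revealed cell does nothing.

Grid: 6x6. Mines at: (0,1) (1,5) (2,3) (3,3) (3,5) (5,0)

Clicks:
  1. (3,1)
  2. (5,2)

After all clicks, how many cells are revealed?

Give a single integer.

Answer: 20

Derivation:
Click 1 (3,1) count=0: revealed 12 new [(1,0) (1,1) (1,2) (2,0) (2,1) (2,2) (3,0) (3,1) (3,2) (4,0) (4,1) (4,2)] -> total=12
Click 2 (5,2) count=0: revealed 8 new [(4,3) (4,4) (4,5) (5,1) (5,2) (5,3) (5,4) (5,5)] -> total=20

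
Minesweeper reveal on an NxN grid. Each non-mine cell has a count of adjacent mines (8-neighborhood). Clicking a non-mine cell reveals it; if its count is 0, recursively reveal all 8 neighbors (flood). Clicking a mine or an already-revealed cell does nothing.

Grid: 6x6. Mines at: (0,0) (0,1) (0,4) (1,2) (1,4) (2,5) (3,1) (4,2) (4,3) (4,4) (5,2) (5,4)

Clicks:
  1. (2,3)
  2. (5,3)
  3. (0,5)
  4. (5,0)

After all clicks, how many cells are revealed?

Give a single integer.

Click 1 (2,3) count=2: revealed 1 new [(2,3)] -> total=1
Click 2 (5,3) count=5: revealed 1 new [(5,3)] -> total=2
Click 3 (0,5) count=2: revealed 1 new [(0,5)] -> total=3
Click 4 (5,0) count=0: revealed 4 new [(4,0) (4,1) (5,0) (5,1)] -> total=7

Answer: 7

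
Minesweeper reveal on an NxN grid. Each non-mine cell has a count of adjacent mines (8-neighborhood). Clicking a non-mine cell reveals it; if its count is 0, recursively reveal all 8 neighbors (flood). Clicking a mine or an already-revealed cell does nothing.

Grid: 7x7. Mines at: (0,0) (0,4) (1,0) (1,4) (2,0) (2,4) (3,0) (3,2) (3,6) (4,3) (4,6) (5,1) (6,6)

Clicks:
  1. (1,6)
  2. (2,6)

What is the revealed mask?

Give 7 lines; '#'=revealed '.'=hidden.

Click 1 (1,6) count=0: revealed 6 new [(0,5) (0,6) (1,5) (1,6) (2,5) (2,6)] -> total=6
Click 2 (2,6) count=1: revealed 0 new [(none)] -> total=6

Answer: .....##
.....##
.....##
.......
.......
.......
.......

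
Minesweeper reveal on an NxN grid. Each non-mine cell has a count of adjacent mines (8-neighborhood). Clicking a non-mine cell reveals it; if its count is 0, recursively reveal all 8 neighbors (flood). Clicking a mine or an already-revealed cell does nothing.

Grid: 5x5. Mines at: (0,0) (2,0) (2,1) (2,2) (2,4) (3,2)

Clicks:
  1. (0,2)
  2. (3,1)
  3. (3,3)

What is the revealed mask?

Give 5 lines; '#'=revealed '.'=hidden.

Answer: .####
.####
.....
.#.#.
.....

Derivation:
Click 1 (0,2) count=0: revealed 8 new [(0,1) (0,2) (0,3) (0,4) (1,1) (1,2) (1,3) (1,4)] -> total=8
Click 2 (3,1) count=4: revealed 1 new [(3,1)] -> total=9
Click 3 (3,3) count=3: revealed 1 new [(3,3)] -> total=10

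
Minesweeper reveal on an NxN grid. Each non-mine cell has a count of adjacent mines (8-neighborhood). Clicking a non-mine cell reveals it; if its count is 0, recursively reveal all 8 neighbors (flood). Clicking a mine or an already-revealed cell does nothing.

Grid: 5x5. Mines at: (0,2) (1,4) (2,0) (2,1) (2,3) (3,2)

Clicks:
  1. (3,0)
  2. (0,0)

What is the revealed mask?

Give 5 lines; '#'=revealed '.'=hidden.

Answer: ##...
##...
.....
#....
.....

Derivation:
Click 1 (3,0) count=2: revealed 1 new [(3,0)] -> total=1
Click 2 (0,0) count=0: revealed 4 new [(0,0) (0,1) (1,0) (1,1)] -> total=5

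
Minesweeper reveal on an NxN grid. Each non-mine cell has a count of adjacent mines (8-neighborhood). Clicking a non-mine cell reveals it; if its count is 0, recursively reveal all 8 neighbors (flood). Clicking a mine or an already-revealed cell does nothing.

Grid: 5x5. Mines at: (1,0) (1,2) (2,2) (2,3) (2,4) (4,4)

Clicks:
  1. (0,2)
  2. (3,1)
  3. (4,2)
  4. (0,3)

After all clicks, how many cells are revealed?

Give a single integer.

Click 1 (0,2) count=1: revealed 1 new [(0,2)] -> total=1
Click 2 (3,1) count=1: revealed 1 new [(3,1)] -> total=2
Click 3 (4,2) count=0: revealed 9 new [(2,0) (2,1) (3,0) (3,2) (3,3) (4,0) (4,1) (4,2) (4,3)] -> total=11
Click 4 (0,3) count=1: revealed 1 new [(0,3)] -> total=12

Answer: 12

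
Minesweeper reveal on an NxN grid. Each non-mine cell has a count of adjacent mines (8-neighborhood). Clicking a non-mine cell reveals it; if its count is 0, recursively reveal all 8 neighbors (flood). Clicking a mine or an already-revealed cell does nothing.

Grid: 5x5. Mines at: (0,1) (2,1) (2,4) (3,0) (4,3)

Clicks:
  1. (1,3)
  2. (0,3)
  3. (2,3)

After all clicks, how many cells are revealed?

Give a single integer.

Answer: 7

Derivation:
Click 1 (1,3) count=1: revealed 1 new [(1,3)] -> total=1
Click 2 (0,3) count=0: revealed 5 new [(0,2) (0,3) (0,4) (1,2) (1,4)] -> total=6
Click 3 (2,3) count=1: revealed 1 new [(2,3)] -> total=7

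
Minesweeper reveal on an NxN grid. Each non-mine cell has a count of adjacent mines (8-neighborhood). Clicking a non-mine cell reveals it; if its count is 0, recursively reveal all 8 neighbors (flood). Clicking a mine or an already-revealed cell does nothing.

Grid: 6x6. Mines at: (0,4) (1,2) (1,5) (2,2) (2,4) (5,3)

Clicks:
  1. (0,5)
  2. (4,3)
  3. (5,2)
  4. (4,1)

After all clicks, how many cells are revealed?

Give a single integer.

Click 1 (0,5) count=2: revealed 1 new [(0,5)] -> total=1
Click 2 (4,3) count=1: revealed 1 new [(4,3)] -> total=2
Click 3 (5,2) count=1: revealed 1 new [(5,2)] -> total=3
Click 4 (4,1) count=0: revealed 14 new [(0,0) (0,1) (1,0) (1,1) (2,0) (2,1) (3,0) (3,1) (3,2) (4,0) (4,1) (4,2) (5,0) (5,1)] -> total=17

Answer: 17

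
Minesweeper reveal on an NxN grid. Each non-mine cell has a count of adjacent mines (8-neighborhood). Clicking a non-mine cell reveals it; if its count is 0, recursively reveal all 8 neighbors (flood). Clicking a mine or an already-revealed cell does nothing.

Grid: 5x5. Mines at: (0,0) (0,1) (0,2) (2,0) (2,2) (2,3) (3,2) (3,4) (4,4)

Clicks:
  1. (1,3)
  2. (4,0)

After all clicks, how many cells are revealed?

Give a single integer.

Click 1 (1,3) count=3: revealed 1 new [(1,3)] -> total=1
Click 2 (4,0) count=0: revealed 4 new [(3,0) (3,1) (4,0) (4,1)] -> total=5

Answer: 5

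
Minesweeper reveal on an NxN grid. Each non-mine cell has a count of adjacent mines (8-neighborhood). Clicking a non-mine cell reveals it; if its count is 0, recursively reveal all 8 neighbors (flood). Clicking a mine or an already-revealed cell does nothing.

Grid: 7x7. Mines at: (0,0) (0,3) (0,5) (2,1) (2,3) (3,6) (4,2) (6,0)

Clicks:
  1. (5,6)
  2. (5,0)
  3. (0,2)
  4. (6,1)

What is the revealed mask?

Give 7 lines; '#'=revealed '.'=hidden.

Answer: ..#....
.......
.......
...###.
...####
#######
.######

Derivation:
Click 1 (5,6) count=0: revealed 19 new [(3,3) (3,4) (3,5) (4,3) (4,4) (4,5) (4,6) (5,1) (5,2) (5,3) (5,4) (5,5) (5,6) (6,1) (6,2) (6,3) (6,4) (6,5) (6,6)] -> total=19
Click 2 (5,0) count=1: revealed 1 new [(5,0)] -> total=20
Click 3 (0,2) count=1: revealed 1 new [(0,2)] -> total=21
Click 4 (6,1) count=1: revealed 0 new [(none)] -> total=21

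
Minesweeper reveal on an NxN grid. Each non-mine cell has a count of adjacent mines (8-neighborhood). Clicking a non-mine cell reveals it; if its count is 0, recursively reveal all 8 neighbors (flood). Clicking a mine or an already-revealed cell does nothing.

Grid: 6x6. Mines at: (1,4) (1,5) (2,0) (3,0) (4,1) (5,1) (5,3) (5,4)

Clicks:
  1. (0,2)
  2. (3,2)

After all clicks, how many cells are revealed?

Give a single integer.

Click 1 (0,2) count=0: revealed 22 new [(0,0) (0,1) (0,2) (0,3) (1,0) (1,1) (1,2) (1,3) (2,1) (2,2) (2,3) (2,4) (2,5) (3,1) (3,2) (3,3) (3,4) (3,5) (4,2) (4,3) (4,4) (4,5)] -> total=22
Click 2 (3,2) count=1: revealed 0 new [(none)] -> total=22

Answer: 22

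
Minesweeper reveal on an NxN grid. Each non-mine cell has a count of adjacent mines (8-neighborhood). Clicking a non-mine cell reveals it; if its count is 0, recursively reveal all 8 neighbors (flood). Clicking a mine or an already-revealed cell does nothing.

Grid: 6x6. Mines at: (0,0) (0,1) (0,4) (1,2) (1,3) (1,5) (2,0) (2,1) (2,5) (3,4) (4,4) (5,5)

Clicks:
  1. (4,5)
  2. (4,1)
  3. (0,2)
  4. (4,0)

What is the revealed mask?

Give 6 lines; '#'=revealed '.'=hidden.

Answer: ..#...
......
......
####..
####.#
####..

Derivation:
Click 1 (4,5) count=3: revealed 1 new [(4,5)] -> total=1
Click 2 (4,1) count=0: revealed 12 new [(3,0) (3,1) (3,2) (3,3) (4,0) (4,1) (4,2) (4,3) (5,0) (5,1) (5,2) (5,3)] -> total=13
Click 3 (0,2) count=3: revealed 1 new [(0,2)] -> total=14
Click 4 (4,0) count=0: revealed 0 new [(none)] -> total=14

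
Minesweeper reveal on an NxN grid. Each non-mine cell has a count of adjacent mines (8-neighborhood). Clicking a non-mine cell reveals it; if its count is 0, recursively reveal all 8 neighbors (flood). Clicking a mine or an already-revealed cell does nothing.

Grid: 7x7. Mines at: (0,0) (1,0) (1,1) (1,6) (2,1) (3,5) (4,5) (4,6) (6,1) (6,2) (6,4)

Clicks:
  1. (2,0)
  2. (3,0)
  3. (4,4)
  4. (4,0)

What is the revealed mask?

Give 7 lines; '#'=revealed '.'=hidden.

Answer: ..####.
..####.
#.####.
#####..
#####..
#####..
.......

Derivation:
Click 1 (2,0) count=3: revealed 1 new [(2,0)] -> total=1
Click 2 (3,0) count=1: revealed 1 new [(3,0)] -> total=2
Click 3 (4,4) count=2: revealed 1 new [(4,4)] -> total=3
Click 4 (4,0) count=0: revealed 25 new [(0,2) (0,3) (0,4) (0,5) (1,2) (1,3) (1,4) (1,5) (2,2) (2,3) (2,4) (2,5) (3,1) (3,2) (3,3) (3,4) (4,0) (4,1) (4,2) (4,3) (5,0) (5,1) (5,2) (5,3) (5,4)] -> total=28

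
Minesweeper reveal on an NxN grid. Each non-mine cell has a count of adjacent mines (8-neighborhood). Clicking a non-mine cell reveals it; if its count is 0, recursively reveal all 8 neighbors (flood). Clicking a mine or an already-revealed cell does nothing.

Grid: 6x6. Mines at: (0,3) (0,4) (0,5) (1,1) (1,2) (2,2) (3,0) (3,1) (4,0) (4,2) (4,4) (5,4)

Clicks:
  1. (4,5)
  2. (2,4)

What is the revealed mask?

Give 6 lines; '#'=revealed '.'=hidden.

Answer: ......
...###
...###
...###
.....#
......

Derivation:
Click 1 (4,5) count=2: revealed 1 new [(4,5)] -> total=1
Click 2 (2,4) count=0: revealed 9 new [(1,3) (1,4) (1,5) (2,3) (2,4) (2,5) (3,3) (3,4) (3,5)] -> total=10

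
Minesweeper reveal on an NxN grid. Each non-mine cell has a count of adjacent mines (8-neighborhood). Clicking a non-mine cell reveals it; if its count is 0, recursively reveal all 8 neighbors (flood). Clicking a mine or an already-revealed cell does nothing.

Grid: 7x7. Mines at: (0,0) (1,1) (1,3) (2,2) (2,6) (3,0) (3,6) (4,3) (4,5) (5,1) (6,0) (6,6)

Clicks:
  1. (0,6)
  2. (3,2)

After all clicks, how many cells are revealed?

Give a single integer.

Answer: 7

Derivation:
Click 1 (0,6) count=0: revealed 6 new [(0,4) (0,5) (0,6) (1,4) (1,5) (1,6)] -> total=6
Click 2 (3,2) count=2: revealed 1 new [(3,2)] -> total=7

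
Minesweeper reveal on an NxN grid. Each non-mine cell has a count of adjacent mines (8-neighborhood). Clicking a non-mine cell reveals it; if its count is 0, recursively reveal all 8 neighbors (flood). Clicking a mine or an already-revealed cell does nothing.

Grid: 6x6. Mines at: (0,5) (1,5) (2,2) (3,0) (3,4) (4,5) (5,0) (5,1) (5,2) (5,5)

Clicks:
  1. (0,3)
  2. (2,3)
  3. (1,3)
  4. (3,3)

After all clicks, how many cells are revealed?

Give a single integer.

Answer: 14

Derivation:
Click 1 (0,3) count=0: revealed 12 new [(0,0) (0,1) (0,2) (0,3) (0,4) (1,0) (1,1) (1,2) (1,3) (1,4) (2,0) (2,1)] -> total=12
Click 2 (2,3) count=2: revealed 1 new [(2,3)] -> total=13
Click 3 (1,3) count=1: revealed 0 new [(none)] -> total=13
Click 4 (3,3) count=2: revealed 1 new [(3,3)] -> total=14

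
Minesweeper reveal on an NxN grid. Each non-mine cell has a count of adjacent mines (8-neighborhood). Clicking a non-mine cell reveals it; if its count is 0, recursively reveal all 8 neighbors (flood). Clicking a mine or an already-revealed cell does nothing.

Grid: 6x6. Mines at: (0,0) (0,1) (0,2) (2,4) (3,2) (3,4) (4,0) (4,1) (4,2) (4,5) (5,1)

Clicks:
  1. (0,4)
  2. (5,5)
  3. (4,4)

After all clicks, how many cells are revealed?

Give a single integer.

Click 1 (0,4) count=0: revealed 6 new [(0,3) (0,4) (0,5) (1,3) (1,4) (1,5)] -> total=6
Click 2 (5,5) count=1: revealed 1 new [(5,5)] -> total=7
Click 3 (4,4) count=2: revealed 1 new [(4,4)] -> total=8

Answer: 8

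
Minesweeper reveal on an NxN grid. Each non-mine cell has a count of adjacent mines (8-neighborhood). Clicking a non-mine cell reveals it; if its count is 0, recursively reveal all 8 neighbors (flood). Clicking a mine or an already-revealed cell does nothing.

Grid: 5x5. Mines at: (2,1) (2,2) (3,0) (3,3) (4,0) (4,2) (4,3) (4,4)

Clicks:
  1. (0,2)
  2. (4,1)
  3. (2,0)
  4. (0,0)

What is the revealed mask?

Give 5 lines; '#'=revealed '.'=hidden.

Click 1 (0,2) count=0: revealed 12 new [(0,0) (0,1) (0,2) (0,3) (0,4) (1,0) (1,1) (1,2) (1,3) (1,4) (2,3) (2,4)] -> total=12
Click 2 (4,1) count=3: revealed 1 new [(4,1)] -> total=13
Click 3 (2,0) count=2: revealed 1 new [(2,0)] -> total=14
Click 4 (0,0) count=0: revealed 0 new [(none)] -> total=14

Answer: #####
#####
#..##
.....
.#...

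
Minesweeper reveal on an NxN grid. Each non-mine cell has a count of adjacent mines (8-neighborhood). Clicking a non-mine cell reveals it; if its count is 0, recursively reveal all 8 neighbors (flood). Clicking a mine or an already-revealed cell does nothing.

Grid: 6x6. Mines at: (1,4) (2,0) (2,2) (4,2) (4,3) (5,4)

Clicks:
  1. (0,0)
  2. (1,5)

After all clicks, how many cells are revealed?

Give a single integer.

Click 1 (0,0) count=0: revealed 8 new [(0,0) (0,1) (0,2) (0,3) (1,0) (1,1) (1,2) (1,3)] -> total=8
Click 2 (1,5) count=1: revealed 1 new [(1,5)] -> total=9

Answer: 9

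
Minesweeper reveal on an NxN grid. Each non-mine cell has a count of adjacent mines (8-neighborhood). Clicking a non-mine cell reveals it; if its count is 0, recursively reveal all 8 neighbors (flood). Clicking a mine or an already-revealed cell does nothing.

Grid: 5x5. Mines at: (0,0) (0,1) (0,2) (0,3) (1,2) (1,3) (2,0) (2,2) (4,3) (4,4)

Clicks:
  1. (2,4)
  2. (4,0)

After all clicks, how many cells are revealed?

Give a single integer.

Answer: 7

Derivation:
Click 1 (2,4) count=1: revealed 1 new [(2,4)] -> total=1
Click 2 (4,0) count=0: revealed 6 new [(3,0) (3,1) (3,2) (4,0) (4,1) (4,2)] -> total=7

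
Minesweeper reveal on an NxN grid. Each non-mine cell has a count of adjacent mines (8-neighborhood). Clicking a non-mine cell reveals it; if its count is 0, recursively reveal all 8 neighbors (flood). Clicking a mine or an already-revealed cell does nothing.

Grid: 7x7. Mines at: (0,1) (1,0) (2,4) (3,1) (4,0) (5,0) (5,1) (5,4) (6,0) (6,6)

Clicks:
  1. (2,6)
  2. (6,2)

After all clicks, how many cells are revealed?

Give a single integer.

Answer: 19

Derivation:
Click 1 (2,6) count=0: revealed 18 new [(0,2) (0,3) (0,4) (0,5) (0,6) (1,2) (1,3) (1,4) (1,5) (1,6) (2,5) (2,6) (3,5) (3,6) (4,5) (4,6) (5,5) (5,6)] -> total=18
Click 2 (6,2) count=1: revealed 1 new [(6,2)] -> total=19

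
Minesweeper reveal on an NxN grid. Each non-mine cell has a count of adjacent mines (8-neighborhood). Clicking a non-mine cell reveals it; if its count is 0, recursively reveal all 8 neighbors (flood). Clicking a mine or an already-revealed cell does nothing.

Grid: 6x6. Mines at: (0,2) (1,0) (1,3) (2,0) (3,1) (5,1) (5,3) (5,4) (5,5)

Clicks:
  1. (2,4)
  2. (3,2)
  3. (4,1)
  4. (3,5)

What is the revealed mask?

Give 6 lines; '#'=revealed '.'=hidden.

Click 1 (2,4) count=1: revealed 1 new [(2,4)] -> total=1
Click 2 (3,2) count=1: revealed 1 new [(3,2)] -> total=2
Click 3 (4,1) count=2: revealed 1 new [(4,1)] -> total=3
Click 4 (3,5) count=0: revealed 14 new [(0,4) (0,5) (1,4) (1,5) (2,2) (2,3) (2,5) (3,3) (3,4) (3,5) (4,2) (4,3) (4,4) (4,5)] -> total=17

Answer: ....##
....##
..####
..####
.#####
......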